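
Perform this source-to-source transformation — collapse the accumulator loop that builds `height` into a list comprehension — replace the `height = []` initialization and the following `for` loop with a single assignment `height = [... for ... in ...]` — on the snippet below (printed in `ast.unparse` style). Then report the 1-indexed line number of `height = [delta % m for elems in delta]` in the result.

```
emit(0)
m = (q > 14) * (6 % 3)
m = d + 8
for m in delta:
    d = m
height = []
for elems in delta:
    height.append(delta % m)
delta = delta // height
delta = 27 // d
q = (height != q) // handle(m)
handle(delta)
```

Transformed code:
emit(0)
m = (q > 14) * (6 % 3)
m = d + 8
for m in delta:
    d = m
height = [delta % m for elems in delta]
delta = delta // height
delta = 27 // d
q = (height != q) // handle(m)
handle(delta)

6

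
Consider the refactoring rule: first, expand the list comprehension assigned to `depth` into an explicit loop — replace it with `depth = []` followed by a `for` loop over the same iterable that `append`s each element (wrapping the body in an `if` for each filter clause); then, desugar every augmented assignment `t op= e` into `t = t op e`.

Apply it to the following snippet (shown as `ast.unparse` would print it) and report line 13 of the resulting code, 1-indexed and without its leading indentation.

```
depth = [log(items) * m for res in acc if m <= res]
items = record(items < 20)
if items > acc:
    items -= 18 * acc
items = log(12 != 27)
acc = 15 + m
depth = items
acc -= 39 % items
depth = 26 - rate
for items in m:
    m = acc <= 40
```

for items in m:

Transformed code:
depth = []
for res in acc:
    if m <= res:
        depth.append(log(items) * m)
items = record(items < 20)
if items > acc:
    items = items - 18 * acc
items = log(12 != 27)
acc = 15 + m
depth = items
acc = acc - 39 % items
depth = 26 - rate
for items in m:
    m = acc <= 40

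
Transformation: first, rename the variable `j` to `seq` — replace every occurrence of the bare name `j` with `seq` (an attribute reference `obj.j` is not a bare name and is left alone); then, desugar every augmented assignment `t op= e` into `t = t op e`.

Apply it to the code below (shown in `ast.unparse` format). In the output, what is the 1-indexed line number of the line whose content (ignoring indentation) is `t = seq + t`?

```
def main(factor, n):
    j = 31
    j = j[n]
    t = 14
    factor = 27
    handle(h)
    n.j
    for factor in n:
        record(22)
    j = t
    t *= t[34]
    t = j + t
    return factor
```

Transformed code:
def main(factor, n):
    seq = 31
    seq = seq[n]
    t = 14
    factor = 27
    handle(h)
    n.j
    for factor in n:
        record(22)
    seq = t
    t = t * t[34]
    t = seq + t
    return factor

12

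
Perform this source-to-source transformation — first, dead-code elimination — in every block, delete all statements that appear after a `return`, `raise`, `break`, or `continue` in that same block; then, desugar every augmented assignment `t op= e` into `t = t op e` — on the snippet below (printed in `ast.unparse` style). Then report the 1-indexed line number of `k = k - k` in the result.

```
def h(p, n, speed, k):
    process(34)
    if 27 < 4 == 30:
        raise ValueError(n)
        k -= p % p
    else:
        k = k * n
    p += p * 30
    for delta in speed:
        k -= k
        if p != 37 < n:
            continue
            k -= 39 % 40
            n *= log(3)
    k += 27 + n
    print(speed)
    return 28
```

9

Transformed code:
def h(p, n, speed, k):
    process(34)
    if 27 < 4 == 30:
        raise ValueError(n)
    else:
        k = k * n
    p = p + p * 30
    for delta in speed:
        k = k - k
        if p != 37 < n:
            continue
    k = k + (27 + n)
    print(speed)
    return 28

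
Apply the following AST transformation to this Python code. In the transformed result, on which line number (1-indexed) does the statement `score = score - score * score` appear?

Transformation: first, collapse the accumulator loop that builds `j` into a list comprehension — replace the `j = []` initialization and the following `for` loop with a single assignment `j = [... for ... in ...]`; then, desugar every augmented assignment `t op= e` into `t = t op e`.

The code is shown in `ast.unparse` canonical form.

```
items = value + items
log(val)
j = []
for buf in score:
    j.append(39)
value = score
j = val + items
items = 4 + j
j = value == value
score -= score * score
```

Transformed code:
items = value + items
log(val)
j = [39 for buf in score]
value = score
j = val + items
items = 4 + j
j = value == value
score = score - score * score

8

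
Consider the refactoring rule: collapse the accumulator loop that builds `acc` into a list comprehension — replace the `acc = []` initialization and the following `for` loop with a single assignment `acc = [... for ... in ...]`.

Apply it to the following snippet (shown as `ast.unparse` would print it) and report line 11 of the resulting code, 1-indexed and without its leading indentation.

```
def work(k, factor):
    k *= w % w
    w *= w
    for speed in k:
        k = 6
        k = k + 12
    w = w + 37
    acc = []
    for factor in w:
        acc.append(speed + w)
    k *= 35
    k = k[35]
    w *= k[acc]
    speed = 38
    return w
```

Transformed code:
def work(k, factor):
    k *= w % w
    w *= w
    for speed in k:
        k = 6
        k = k + 12
    w = w + 37
    acc = [speed + w for factor in w]
    k *= 35
    k = k[35]
    w *= k[acc]
    speed = 38
    return w

w *= k[acc]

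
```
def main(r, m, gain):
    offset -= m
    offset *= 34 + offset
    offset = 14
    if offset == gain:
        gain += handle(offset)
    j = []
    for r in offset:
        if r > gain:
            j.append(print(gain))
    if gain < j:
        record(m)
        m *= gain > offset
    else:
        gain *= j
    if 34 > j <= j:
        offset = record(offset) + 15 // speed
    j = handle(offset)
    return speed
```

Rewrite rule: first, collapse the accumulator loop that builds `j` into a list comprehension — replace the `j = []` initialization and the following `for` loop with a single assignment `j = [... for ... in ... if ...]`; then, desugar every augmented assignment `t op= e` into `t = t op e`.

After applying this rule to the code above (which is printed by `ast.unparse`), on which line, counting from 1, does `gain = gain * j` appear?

12

Transformed code:
def main(r, m, gain):
    offset = offset - m
    offset = offset * (34 + offset)
    offset = 14
    if offset == gain:
        gain = gain + handle(offset)
    j = [print(gain) for r in offset if r > gain]
    if gain < j:
        record(m)
        m = m * (gain > offset)
    else:
        gain = gain * j
    if 34 > j <= j:
        offset = record(offset) + 15 // speed
    j = handle(offset)
    return speed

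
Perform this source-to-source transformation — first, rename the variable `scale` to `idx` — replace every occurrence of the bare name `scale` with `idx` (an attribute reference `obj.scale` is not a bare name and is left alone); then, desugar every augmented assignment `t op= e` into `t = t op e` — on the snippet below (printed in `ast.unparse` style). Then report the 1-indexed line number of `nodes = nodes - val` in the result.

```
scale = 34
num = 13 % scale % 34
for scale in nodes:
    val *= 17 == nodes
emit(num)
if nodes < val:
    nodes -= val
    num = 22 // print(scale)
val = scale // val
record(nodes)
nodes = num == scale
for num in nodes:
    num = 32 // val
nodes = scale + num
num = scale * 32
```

7

Transformed code:
idx = 34
num = 13 % idx % 34
for idx in nodes:
    val = val * (17 == nodes)
emit(num)
if nodes < val:
    nodes = nodes - val
    num = 22 // print(idx)
val = idx // val
record(nodes)
nodes = num == idx
for num in nodes:
    num = 32 // val
nodes = idx + num
num = idx * 32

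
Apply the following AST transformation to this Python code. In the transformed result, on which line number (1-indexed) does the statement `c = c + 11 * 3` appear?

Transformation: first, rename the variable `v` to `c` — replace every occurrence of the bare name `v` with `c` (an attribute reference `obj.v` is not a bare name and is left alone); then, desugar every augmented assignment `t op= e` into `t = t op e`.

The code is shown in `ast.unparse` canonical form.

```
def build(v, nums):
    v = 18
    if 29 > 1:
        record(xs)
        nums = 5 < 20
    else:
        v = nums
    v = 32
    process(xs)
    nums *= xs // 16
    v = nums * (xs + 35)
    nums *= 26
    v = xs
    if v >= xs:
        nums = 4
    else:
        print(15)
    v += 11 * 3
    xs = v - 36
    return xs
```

18

Transformed code:
def build(c, nums):
    c = 18
    if 29 > 1:
        record(xs)
        nums = 5 < 20
    else:
        c = nums
    c = 32
    process(xs)
    nums = nums * (xs // 16)
    c = nums * (xs + 35)
    nums = nums * 26
    c = xs
    if c >= xs:
        nums = 4
    else:
        print(15)
    c = c + 11 * 3
    xs = c - 36
    return xs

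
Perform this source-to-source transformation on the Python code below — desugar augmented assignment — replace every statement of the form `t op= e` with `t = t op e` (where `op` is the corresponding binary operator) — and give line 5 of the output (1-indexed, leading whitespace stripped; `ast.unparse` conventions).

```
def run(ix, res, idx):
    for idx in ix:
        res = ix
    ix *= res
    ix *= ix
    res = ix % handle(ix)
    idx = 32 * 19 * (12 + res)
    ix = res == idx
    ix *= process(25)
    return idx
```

ix = ix * ix

Transformed code:
def run(ix, res, idx):
    for idx in ix:
        res = ix
    ix = ix * res
    ix = ix * ix
    res = ix % handle(ix)
    idx = 32 * 19 * (12 + res)
    ix = res == idx
    ix = ix * process(25)
    return idx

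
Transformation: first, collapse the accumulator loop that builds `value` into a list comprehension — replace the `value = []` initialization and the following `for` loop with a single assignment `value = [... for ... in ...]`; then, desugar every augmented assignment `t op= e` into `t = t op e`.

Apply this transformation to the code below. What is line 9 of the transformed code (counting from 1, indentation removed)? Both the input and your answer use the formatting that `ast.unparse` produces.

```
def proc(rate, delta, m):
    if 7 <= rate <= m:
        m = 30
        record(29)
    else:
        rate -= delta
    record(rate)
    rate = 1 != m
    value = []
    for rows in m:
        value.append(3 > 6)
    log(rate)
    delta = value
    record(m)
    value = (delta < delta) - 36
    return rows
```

Transformed code:
def proc(rate, delta, m):
    if 7 <= rate <= m:
        m = 30
        record(29)
    else:
        rate = rate - delta
    record(rate)
    rate = 1 != m
    value = [3 > 6 for rows in m]
    log(rate)
    delta = value
    record(m)
    value = (delta < delta) - 36
    return rows

value = [3 > 6 for rows in m]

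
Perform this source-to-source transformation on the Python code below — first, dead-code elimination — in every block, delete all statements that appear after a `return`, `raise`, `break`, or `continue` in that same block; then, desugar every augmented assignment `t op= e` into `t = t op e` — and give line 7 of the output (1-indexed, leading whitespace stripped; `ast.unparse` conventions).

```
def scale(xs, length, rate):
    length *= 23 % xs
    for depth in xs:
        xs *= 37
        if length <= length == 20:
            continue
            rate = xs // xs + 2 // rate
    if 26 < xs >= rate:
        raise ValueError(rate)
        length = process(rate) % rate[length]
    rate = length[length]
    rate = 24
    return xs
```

Transformed code:
def scale(xs, length, rate):
    length = length * (23 % xs)
    for depth in xs:
        xs = xs * 37
        if length <= length == 20:
            continue
    if 26 < xs >= rate:
        raise ValueError(rate)
    rate = length[length]
    rate = 24
    return xs

if 26 < xs >= rate:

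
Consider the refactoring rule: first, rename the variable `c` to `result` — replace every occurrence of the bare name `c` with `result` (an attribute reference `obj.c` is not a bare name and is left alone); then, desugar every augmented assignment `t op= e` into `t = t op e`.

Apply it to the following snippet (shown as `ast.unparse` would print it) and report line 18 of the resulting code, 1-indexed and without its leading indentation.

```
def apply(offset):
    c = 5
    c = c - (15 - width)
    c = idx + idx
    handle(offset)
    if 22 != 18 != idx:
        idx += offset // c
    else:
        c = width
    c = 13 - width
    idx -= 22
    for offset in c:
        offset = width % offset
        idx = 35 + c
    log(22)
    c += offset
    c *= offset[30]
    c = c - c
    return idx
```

result = result - result

Transformed code:
def apply(offset):
    result = 5
    result = result - (15 - width)
    result = idx + idx
    handle(offset)
    if 22 != 18 != idx:
        idx = idx + offset // result
    else:
        result = width
    result = 13 - width
    idx = idx - 22
    for offset in result:
        offset = width % offset
        idx = 35 + result
    log(22)
    result = result + offset
    result = result * offset[30]
    result = result - result
    return idx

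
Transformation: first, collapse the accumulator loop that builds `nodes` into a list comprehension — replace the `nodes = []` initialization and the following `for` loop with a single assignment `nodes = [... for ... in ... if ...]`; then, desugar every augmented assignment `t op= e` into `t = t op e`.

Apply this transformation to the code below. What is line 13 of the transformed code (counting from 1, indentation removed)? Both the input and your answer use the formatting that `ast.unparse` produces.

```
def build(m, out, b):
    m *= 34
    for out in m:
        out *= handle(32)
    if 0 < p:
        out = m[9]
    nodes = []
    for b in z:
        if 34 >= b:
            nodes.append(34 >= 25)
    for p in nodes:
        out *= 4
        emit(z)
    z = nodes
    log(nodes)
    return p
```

return p

Transformed code:
def build(m, out, b):
    m = m * 34
    for out in m:
        out = out * handle(32)
    if 0 < p:
        out = m[9]
    nodes = [34 >= 25 for b in z if 34 >= b]
    for p in nodes:
        out = out * 4
        emit(z)
    z = nodes
    log(nodes)
    return p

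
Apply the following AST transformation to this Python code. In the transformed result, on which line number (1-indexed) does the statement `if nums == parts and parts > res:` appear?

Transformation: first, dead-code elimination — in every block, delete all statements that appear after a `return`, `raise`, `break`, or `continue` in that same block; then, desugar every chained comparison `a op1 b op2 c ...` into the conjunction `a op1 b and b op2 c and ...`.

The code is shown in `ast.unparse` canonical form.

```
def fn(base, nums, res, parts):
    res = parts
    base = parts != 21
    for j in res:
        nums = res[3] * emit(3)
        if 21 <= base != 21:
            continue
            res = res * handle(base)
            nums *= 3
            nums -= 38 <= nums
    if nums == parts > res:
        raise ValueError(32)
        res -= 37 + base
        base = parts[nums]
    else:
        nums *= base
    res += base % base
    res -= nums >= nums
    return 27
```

8

Transformed code:
def fn(base, nums, res, parts):
    res = parts
    base = parts != 21
    for j in res:
        nums = res[3] * emit(3)
        if 21 <= base and base != 21:
            continue
    if nums == parts and parts > res:
        raise ValueError(32)
    else:
        nums *= base
    res += base % base
    res -= nums >= nums
    return 27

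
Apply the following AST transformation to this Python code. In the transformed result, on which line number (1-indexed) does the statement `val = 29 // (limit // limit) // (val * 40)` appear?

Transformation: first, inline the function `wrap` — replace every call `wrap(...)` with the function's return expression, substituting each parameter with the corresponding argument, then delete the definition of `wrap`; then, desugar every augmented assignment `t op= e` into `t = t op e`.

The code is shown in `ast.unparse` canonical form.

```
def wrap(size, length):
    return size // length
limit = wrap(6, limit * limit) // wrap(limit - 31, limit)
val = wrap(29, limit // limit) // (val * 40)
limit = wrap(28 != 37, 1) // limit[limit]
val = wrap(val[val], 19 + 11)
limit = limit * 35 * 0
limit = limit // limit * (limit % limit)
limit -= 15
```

Transformed code:
limit = 6 // (limit * limit) // ((limit - 31) // limit)
val = 29 // (limit // limit) // (val * 40)
limit = (28 != 37) // 1 // limit[limit]
val = val[val] // (19 + 11)
limit = limit * 35 * 0
limit = limit // limit * (limit % limit)
limit = limit - 15

2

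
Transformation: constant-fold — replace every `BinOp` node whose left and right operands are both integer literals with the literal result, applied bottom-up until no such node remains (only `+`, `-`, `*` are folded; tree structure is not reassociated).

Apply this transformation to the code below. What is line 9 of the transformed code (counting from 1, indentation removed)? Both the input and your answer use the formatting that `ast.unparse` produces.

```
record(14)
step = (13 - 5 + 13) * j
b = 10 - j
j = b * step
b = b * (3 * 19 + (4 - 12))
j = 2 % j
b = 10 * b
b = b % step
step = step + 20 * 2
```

step = step + 40

Transformed code:
record(14)
step = 21 * j
b = 10 - j
j = b * step
b = b * 49
j = 2 % j
b = 10 * b
b = b % step
step = step + 40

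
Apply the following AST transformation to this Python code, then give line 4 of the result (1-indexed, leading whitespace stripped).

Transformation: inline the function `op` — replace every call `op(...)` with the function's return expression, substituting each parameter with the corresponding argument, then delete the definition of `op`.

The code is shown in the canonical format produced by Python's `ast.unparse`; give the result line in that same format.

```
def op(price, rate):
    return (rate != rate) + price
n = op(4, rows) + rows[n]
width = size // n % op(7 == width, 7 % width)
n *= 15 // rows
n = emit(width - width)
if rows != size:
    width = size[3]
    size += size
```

n = emit(width - width)

Transformed code:
n = (rows != rows) + 4 + rows[n]
width = size // n % ((7 % width != 7 % width) + (7 == width))
n *= 15 // rows
n = emit(width - width)
if rows != size:
    width = size[3]
    size += size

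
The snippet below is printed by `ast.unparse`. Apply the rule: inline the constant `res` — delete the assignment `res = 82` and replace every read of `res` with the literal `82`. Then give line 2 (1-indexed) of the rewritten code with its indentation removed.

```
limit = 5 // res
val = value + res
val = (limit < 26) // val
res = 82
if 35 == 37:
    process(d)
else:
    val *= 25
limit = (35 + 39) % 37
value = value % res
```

Transformed code:
limit = 5 // 82
val = value + 82
val = (limit < 26) // val
if 35 == 37:
    process(d)
else:
    val *= 25
limit = (35 + 39) % 37
value = value % 82

val = value + 82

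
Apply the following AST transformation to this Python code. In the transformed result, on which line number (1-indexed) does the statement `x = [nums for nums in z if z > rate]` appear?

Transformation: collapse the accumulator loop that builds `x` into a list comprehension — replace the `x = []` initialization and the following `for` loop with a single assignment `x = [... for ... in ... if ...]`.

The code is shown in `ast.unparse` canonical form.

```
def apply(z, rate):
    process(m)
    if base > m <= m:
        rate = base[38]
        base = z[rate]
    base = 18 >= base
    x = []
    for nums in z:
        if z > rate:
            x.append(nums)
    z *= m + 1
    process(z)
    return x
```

7

Transformed code:
def apply(z, rate):
    process(m)
    if base > m <= m:
        rate = base[38]
        base = z[rate]
    base = 18 >= base
    x = [nums for nums in z if z > rate]
    z *= m + 1
    process(z)
    return x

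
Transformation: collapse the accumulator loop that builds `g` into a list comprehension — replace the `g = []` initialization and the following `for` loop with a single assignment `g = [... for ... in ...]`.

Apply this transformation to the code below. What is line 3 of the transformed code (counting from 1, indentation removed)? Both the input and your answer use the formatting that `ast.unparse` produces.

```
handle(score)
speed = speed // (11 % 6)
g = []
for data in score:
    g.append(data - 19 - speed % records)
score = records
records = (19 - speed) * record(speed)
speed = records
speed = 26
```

Transformed code:
handle(score)
speed = speed // (11 % 6)
g = [data - 19 - speed % records for data in score]
score = records
records = (19 - speed) * record(speed)
speed = records
speed = 26

g = [data - 19 - speed % records for data in score]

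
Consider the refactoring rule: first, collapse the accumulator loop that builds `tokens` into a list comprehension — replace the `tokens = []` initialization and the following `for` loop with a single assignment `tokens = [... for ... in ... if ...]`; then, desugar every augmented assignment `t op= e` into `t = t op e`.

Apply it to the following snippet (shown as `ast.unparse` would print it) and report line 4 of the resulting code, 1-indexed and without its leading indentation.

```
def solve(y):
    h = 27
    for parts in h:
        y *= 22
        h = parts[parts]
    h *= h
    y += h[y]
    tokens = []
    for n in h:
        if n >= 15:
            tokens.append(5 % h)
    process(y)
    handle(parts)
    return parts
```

Transformed code:
def solve(y):
    h = 27
    for parts in h:
        y = y * 22
        h = parts[parts]
    h = h * h
    y = y + h[y]
    tokens = [5 % h for n in h if n >= 15]
    process(y)
    handle(parts)
    return parts

y = y * 22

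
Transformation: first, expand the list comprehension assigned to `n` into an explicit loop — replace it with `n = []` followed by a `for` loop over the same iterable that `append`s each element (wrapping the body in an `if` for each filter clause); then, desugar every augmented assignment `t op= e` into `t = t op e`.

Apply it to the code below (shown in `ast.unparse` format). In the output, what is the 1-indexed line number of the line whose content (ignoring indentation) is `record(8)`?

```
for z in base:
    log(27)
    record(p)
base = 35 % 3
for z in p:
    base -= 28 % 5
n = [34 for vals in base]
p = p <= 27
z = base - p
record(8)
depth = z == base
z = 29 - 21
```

12

Transformed code:
for z in base:
    log(27)
    record(p)
base = 35 % 3
for z in p:
    base = base - 28 % 5
n = []
for vals in base:
    n.append(34)
p = p <= 27
z = base - p
record(8)
depth = z == base
z = 29 - 21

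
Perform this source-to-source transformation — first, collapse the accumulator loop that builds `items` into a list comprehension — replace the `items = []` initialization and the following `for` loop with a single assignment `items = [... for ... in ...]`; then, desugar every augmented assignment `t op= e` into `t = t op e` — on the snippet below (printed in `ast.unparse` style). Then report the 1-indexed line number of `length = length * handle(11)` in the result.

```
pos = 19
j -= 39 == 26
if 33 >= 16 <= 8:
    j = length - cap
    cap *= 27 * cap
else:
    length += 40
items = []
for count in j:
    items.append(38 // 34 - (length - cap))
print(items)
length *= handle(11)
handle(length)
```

10

Transformed code:
pos = 19
j = j - (39 == 26)
if 33 >= 16 <= 8:
    j = length - cap
    cap = cap * (27 * cap)
else:
    length = length + 40
items = [38 // 34 - (length - cap) for count in j]
print(items)
length = length * handle(11)
handle(length)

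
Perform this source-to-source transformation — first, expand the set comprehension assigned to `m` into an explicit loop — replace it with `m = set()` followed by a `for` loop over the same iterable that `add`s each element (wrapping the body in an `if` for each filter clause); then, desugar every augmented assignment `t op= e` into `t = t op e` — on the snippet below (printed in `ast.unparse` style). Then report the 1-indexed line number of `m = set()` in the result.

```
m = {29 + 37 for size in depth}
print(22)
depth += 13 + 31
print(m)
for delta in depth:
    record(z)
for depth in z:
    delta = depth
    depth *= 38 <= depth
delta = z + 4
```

Transformed code:
m = set()
for size in depth:
    m.add(29 + 37)
print(22)
depth = depth + (13 + 31)
print(m)
for delta in depth:
    record(z)
for depth in z:
    delta = depth
    depth = depth * (38 <= depth)
delta = z + 4

1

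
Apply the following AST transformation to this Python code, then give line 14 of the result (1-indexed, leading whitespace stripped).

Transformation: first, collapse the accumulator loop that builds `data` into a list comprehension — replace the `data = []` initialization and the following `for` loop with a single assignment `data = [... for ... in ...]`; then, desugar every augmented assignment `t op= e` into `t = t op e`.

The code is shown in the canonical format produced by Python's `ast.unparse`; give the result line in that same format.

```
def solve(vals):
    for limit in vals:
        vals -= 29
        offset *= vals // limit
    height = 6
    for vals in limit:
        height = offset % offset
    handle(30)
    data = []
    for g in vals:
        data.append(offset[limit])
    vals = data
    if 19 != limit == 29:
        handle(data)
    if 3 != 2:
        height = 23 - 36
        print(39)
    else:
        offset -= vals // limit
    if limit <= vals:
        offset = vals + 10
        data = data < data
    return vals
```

height = 23 - 36

Transformed code:
def solve(vals):
    for limit in vals:
        vals = vals - 29
        offset = offset * (vals // limit)
    height = 6
    for vals in limit:
        height = offset % offset
    handle(30)
    data = [offset[limit] for g in vals]
    vals = data
    if 19 != limit == 29:
        handle(data)
    if 3 != 2:
        height = 23 - 36
        print(39)
    else:
        offset = offset - vals // limit
    if limit <= vals:
        offset = vals + 10
        data = data < data
    return vals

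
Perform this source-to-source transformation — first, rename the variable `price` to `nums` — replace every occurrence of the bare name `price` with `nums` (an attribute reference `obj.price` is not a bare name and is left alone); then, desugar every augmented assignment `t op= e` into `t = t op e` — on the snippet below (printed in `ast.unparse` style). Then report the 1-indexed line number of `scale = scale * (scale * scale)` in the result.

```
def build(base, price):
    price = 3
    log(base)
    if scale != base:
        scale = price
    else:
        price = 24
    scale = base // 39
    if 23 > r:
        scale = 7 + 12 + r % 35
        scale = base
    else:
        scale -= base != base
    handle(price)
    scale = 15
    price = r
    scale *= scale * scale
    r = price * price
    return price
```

Transformed code:
def build(base, nums):
    nums = 3
    log(base)
    if scale != base:
        scale = nums
    else:
        nums = 24
    scale = base // 39
    if 23 > r:
        scale = 7 + 12 + r % 35
        scale = base
    else:
        scale = scale - (base != base)
    handle(nums)
    scale = 15
    nums = r
    scale = scale * (scale * scale)
    r = nums * nums
    return nums

17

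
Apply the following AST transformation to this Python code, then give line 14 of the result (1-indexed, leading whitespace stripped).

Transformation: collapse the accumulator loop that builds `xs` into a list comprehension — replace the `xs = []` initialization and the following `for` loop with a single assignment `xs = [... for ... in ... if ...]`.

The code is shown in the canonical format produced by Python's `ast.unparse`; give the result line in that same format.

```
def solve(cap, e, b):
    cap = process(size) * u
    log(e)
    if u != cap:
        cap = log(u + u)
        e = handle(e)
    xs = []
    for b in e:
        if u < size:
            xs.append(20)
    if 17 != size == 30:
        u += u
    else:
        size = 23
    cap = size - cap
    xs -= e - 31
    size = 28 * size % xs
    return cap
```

size = 28 * size % xs

Transformed code:
def solve(cap, e, b):
    cap = process(size) * u
    log(e)
    if u != cap:
        cap = log(u + u)
        e = handle(e)
    xs = [20 for b in e if u < size]
    if 17 != size == 30:
        u += u
    else:
        size = 23
    cap = size - cap
    xs -= e - 31
    size = 28 * size % xs
    return cap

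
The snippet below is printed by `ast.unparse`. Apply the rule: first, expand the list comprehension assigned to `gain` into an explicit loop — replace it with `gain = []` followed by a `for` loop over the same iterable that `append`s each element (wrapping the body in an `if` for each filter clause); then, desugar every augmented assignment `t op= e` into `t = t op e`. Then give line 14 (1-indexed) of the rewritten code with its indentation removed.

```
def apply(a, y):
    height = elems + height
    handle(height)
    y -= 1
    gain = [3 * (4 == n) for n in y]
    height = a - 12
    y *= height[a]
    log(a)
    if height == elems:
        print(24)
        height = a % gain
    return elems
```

Transformed code:
def apply(a, y):
    height = elems + height
    handle(height)
    y = y - 1
    gain = []
    for n in y:
        gain.append(3 * (4 == n))
    height = a - 12
    y = y * height[a]
    log(a)
    if height == elems:
        print(24)
        height = a % gain
    return elems

return elems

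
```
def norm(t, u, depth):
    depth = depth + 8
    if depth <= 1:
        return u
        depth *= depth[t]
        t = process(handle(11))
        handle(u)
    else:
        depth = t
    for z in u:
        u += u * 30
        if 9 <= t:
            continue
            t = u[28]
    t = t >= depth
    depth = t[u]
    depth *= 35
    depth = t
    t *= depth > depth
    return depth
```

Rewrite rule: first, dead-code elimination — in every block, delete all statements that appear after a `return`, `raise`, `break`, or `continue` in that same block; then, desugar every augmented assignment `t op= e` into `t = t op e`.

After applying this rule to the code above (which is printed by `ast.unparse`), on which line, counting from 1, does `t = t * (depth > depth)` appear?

Transformed code:
def norm(t, u, depth):
    depth = depth + 8
    if depth <= 1:
        return u
    else:
        depth = t
    for z in u:
        u = u + u * 30
        if 9 <= t:
            continue
    t = t >= depth
    depth = t[u]
    depth = depth * 35
    depth = t
    t = t * (depth > depth)
    return depth

15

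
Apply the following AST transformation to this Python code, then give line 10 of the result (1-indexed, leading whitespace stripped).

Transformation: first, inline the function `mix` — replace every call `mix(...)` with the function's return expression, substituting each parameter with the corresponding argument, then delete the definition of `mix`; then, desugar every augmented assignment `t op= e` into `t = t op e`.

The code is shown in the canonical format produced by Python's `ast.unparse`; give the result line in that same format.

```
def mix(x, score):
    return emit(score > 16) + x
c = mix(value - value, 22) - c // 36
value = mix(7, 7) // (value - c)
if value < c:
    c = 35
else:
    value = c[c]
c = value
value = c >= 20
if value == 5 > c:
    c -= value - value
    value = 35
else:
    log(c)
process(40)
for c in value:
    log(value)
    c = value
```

Transformed code:
c = emit(22 > 16) + (value - value) - c // 36
value = (emit(7 > 16) + 7) // (value - c)
if value < c:
    c = 35
else:
    value = c[c]
c = value
value = c >= 20
if value == 5 > c:
    c = c - (value - value)
    value = 35
else:
    log(c)
process(40)
for c in value:
    log(value)
    c = value

c = c - (value - value)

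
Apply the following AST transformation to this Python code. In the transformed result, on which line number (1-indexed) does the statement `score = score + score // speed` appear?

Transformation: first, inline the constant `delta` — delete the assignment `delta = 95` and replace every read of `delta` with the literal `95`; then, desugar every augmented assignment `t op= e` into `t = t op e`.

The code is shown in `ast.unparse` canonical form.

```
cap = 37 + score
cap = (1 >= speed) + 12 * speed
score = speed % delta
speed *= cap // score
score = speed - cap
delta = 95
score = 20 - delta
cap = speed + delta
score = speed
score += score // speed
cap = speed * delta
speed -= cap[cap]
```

9

Transformed code:
cap = 37 + score
cap = (1 >= speed) + 12 * speed
score = speed % 95
speed = speed * (cap // score)
score = speed - cap
score = 20 - 95
cap = speed + 95
score = speed
score = score + score // speed
cap = speed * 95
speed = speed - cap[cap]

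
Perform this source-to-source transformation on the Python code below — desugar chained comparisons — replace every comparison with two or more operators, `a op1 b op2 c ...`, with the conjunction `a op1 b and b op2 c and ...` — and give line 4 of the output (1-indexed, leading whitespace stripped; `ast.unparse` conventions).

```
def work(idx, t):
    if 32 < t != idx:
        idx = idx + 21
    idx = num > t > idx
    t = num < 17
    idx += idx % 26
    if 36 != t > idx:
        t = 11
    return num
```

idx = num > t and t > idx

Transformed code:
def work(idx, t):
    if 32 < t and t != idx:
        idx = idx + 21
    idx = num > t and t > idx
    t = num < 17
    idx += idx % 26
    if 36 != t and t > idx:
        t = 11
    return num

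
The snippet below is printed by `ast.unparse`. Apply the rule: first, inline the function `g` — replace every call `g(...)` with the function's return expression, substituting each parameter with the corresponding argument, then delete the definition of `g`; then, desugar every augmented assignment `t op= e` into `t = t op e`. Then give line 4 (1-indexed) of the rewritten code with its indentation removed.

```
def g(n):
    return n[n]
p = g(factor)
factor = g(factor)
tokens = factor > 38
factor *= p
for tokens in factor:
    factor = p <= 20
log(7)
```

Transformed code:
p = factor[factor]
factor = factor[factor]
tokens = factor > 38
factor = factor * p
for tokens in factor:
    factor = p <= 20
log(7)

factor = factor * p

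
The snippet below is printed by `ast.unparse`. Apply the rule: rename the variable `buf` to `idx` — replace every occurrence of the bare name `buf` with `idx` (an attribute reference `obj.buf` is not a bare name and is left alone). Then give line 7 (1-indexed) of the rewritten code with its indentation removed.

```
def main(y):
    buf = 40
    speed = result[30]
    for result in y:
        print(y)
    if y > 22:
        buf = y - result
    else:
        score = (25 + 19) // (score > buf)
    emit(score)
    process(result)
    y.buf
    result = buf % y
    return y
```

Transformed code:
def main(y):
    idx = 40
    speed = result[30]
    for result in y:
        print(y)
    if y > 22:
        idx = y - result
    else:
        score = (25 + 19) // (score > idx)
    emit(score)
    process(result)
    y.buf
    result = idx % y
    return y

idx = y - result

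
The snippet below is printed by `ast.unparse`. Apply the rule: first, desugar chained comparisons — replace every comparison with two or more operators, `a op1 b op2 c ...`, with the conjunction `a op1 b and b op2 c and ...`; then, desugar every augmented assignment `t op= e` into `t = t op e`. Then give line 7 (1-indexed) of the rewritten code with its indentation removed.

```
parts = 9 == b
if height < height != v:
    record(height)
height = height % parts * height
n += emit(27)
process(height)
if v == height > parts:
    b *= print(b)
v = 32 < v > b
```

Transformed code:
parts = 9 == b
if height < height and height != v:
    record(height)
height = height % parts * height
n = n + emit(27)
process(height)
if v == height and height > parts:
    b = b * print(b)
v = 32 < v and v > b

if v == height and height > parts:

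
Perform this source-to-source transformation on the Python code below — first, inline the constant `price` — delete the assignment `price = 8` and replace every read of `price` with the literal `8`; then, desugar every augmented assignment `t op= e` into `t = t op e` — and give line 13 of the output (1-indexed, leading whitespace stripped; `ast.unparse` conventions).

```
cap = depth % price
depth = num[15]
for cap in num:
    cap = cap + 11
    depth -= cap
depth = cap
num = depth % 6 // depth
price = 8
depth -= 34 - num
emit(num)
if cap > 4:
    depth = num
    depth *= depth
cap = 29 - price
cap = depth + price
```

cap = 29 - 8

Transformed code:
cap = depth % 8
depth = num[15]
for cap in num:
    cap = cap + 11
    depth = depth - cap
depth = cap
num = depth % 6 // depth
depth = depth - (34 - num)
emit(num)
if cap > 4:
    depth = num
    depth = depth * depth
cap = 29 - 8
cap = depth + 8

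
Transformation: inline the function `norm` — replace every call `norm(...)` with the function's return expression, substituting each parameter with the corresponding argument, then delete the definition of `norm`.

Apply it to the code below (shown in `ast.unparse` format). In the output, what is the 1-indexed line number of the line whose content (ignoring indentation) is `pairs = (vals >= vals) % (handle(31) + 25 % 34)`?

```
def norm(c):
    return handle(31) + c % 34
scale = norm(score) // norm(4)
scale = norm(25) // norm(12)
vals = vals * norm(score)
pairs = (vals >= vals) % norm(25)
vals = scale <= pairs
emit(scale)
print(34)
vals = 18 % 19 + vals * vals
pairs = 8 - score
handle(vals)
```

4

Transformed code:
scale = (handle(31) + score % 34) // (handle(31) + 4 % 34)
scale = (handle(31) + 25 % 34) // (handle(31) + 12 % 34)
vals = vals * (handle(31) + score % 34)
pairs = (vals >= vals) % (handle(31) + 25 % 34)
vals = scale <= pairs
emit(scale)
print(34)
vals = 18 % 19 + vals * vals
pairs = 8 - score
handle(vals)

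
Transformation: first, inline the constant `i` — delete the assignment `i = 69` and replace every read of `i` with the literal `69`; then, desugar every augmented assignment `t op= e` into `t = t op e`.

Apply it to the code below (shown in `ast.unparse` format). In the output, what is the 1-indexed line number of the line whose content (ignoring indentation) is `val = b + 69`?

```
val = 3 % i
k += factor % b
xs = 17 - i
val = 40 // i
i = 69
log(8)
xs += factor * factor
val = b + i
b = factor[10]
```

7

Transformed code:
val = 3 % 69
k = k + factor % b
xs = 17 - 69
val = 40 // 69
log(8)
xs = xs + factor * factor
val = b + 69
b = factor[10]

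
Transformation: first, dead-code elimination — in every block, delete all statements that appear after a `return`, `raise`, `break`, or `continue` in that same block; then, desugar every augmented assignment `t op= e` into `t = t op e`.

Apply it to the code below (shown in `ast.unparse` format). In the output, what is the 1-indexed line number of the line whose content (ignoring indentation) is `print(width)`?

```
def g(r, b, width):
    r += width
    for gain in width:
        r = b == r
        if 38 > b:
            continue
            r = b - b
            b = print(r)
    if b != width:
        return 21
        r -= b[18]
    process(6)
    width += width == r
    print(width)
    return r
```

Transformed code:
def g(r, b, width):
    r = r + width
    for gain in width:
        r = b == r
        if 38 > b:
            continue
    if b != width:
        return 21
    process(6)
    width = width + (width == r)
    print(width)
    return r

11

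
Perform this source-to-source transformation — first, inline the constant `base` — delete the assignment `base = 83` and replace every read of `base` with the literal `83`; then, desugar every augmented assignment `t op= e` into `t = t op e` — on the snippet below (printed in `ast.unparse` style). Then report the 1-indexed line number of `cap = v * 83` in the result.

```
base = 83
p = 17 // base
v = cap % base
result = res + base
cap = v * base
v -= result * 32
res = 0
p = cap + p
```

4

Transformed code:
p = 17 // 83
v = cap % 83
result = res + 83
cap = v * 83
v = v - result * 32
res = 0
p = cap + p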